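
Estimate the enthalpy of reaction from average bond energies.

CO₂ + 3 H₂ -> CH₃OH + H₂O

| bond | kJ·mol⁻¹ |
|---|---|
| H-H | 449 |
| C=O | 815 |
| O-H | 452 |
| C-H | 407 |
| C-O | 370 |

Bonds broken (reactants):
  C=O: 2 × 815 = 1630
  H-H: 3 × 449 = 1347
  Σ(broken) = 2977 kJ
Bonds formed (products):
  C-H: 3 × 407 = 1221
  C-O: 1 × 370 = 370
  O-H: 3 × 452 = 1356
  Σ(formed) = 2947 kJ
ΔH = Σ(broken) − Σ(formed) = 2977 − 2947 = +30 kJ

ΔH ≈ +30 kJ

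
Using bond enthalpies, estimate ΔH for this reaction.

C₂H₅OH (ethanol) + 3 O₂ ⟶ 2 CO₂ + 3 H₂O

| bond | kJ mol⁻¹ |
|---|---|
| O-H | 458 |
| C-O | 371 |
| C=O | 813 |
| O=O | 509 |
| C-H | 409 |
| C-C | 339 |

ΔH ≈ −1260 kJ

Bonds broken (reactants):
  C-C: 1 × 339 = 339
  C-H: 5 × 409 = 2045
  C-O: 1 × 371 = 371
  O-H: 1 × 458 = 458
  O=O: 3 × 509 = 1527
  Σ(broken) = 4740 kJ
Bonds formed (products):
  C=O: 4 × 813 = 3252
  O-H: 6 × 458 = 2748
  Σ(formed) = 6000 kJ
ΔH = Σ(broken) − Σ(formed) = 4740 − 6000 = −1260 kJ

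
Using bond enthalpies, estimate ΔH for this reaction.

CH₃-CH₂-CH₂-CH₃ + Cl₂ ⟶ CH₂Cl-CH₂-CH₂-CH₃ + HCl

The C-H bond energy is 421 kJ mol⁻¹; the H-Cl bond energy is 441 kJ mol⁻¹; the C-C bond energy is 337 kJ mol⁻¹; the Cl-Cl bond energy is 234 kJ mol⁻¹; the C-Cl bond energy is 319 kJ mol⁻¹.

ΔH ≈ −105 kJ

Bonds broken (reactants):
  C-C: 3 × 337 = 1011
  C-H: 10 × 421 = 4210
  Cl-Cl: 1 × 234 = 234
  Σ(broken) = 5455 kJ
Bonds formed (products):
  C-C: 3 × 337 = 1011
  C-Cl: 1 × 319 = 319
  C-H: 9 × 421 = 3789
  H-Cl: 1 × 441 = 441
  Σ(formed) = 5560 kJ
ΔH = Σ(broken) − Σ(formed) = 5455 − 5560 = −105 kJ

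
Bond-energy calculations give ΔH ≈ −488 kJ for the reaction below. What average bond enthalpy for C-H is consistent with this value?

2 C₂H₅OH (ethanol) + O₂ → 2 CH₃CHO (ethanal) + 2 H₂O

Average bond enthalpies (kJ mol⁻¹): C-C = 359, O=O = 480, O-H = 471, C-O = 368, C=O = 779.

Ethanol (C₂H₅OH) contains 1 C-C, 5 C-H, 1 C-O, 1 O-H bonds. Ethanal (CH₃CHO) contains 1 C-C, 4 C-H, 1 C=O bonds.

D(C-H) ≈ 398 kJ/mol

Let D be the C-H bond energy.
Σ(broken) = 2×359 + 10×D + 2×368 + 2×471 + 1×480 = 2876 + 10D
Σ(formed) = 2×359 + 8×D + 2×779 + 4×471 = 4160 + 8D
ΔH = Σ(broken) − Σ(formed) = (2876 + 10D) − (4160 + 8D) = −1284 + 2D
Setting this equal to −488 kJ gives 2D = 796, so D = 398 kJ/mol.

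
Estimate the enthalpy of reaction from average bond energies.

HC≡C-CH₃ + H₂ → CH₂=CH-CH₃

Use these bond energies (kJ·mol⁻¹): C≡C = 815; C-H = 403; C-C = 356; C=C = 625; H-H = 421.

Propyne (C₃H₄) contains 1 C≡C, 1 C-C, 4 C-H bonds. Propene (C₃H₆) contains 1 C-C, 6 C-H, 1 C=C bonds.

ΔH ≈ −195 kJ

Bonds broken (reactants):
  C≡C: 1 × 815 = 815
  C-C: 1 × 356 = 356
  C-H: 4 × 403 = 1612
  H-H: 1 × 421 = 421
  Σ(broken) = 3204 kJ
Bonds formed (products):
  C-C: 1 × 356 = 356
  C-H: 6 × 403 = 2418
  C=C: 1 × 625 = 625
  Σ(formed) = 3399 kJ
ΔH = Σ(broken) − Σ(formed) = 3204 − 3399 = −195 kJ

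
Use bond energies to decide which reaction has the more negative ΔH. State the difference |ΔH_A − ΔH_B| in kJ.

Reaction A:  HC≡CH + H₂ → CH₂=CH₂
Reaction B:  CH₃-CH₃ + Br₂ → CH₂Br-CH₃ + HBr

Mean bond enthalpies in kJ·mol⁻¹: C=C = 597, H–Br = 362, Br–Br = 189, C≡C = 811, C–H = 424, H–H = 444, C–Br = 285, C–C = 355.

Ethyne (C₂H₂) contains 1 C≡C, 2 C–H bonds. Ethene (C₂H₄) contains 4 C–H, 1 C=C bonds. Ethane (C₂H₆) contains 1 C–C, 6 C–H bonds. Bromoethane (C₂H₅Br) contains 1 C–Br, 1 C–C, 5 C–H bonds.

Reaction A, by 156 kJ

Reaction A:
  Bonds broken (reactants):
    C≡C: 1 × 811 = 811
    C–H: 2 × 424 = 848
    H–H: 1 × 444 = 444
    Σ(broken) = 2103 kJ
  Bonds formed (products):
    C–H: 4 × 424 = 1696
    C=C: 1 × 597 = 597
    Σ(formed) = 2293 kJ
  ΔH_A = 2103 − 2293 = −190 kJ
Reaction B:
  Bonds broken (reactants):
    Br–Br: 1 × 189 = 189
    C–C: 1 × 355 = 355
    C–H: 6 × 424 = 2544
    Σ(broken) = 3088 kJ
  Bonds formed (products):
    C–Br: 1 × 285 = 285
    C–C: 1 × 355 = 355
    C–H: 5 × 424 = 2120
    H–Br: 1 × 362 = 362
    Σ(formed) = 3122 kJ
  ΔH_B = 3088 − 3122 = −34 kJ
ΔH_A − ΔH_B = −156 kJ, so reaction A has the more negative ΔH; |ΔH_A − ΔH_B| = 156 kJ.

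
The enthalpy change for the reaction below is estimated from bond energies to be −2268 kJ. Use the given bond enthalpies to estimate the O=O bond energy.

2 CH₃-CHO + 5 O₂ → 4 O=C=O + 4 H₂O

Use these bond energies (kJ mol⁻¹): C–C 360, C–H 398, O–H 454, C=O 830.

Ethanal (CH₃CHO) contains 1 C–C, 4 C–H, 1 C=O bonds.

Let D be the O=O bond energy.
Σ(broken) = 2×360 + 8×398 + 2×830 + 5×D = 5564 + 5D
Σ(formed) = 8×830 + 8×454 = 10272
ΔH = Σ(broken) − Σ(formed) = (5564 + 5D) − (10272) = −4708 + 5D
Setting this equal to −2268 kJ gives 5D = 2440, so D = 488 kJ/mol.

D(O=O) ≈ 488 kJ/mol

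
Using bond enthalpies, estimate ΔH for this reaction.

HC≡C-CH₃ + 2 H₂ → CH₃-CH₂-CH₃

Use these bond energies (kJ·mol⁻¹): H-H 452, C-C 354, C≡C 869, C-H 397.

ΔH ≈ −169 kJ

Bonds broken (reactants):
  C≡C: 1 × 869 = 869
  C-C: 1 × 354 = 354
  C-H: 4 × 397 = 1588
  H-H: 2 × 452 = 904
  Σ(broken) = 3715 kJ
Bonds formed (products):
  C-C: 2 × 354 = 708
  C-H: 8 × 397 = 3176
  Σ(formed) = 3884 kJ
ΔH = Σ(broken) − Σ(formed) = 3715 − 3884 = −169 kJ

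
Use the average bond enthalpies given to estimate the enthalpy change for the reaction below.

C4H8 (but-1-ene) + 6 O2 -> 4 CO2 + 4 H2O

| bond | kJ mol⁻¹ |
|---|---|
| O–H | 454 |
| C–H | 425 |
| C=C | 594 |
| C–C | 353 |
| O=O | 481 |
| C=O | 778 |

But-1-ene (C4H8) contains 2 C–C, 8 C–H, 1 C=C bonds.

ΔH ≈ −2270 kJ

Bonds broken (reactants):
  C–C: 2 × 353 = 706
  C–H: 8 × 425 = 3400
  C=C: 1 × 594 = 594
  O=O: 6 × 481 = 2886
  Σ(broken) = 7586 kJ
Bonds formed (products):
  C=O: 8 × 778 = 6224
  O–H: 8 × 454 = 3632
  Σ(formed) = 9856 kJ
ΔH = Σ(broken) − Σ(formed) = 7586 − 9856 = −2270 kJ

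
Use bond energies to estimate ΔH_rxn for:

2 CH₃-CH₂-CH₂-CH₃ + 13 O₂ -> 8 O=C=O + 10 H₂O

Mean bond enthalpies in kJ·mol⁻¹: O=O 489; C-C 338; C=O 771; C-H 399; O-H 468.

Bonds broken (reactants):
  C-C: 6 × 338 = 2028
  C-H: 20 × 399 = 7980
  O=O: 13 × 489 = 6357
  Σ(broken) = 16365 kJ
Bonds formed (products):
  C=O: 16 × 771 = 12336
  O-H: 20 × 468 = 9360
  Σ(formed) = 21696 kJ
ΔH = Σ(broken) − Σ(formed) = 16365 − 21696 = −5331 kJ

ΔH ≈ −5331 kJ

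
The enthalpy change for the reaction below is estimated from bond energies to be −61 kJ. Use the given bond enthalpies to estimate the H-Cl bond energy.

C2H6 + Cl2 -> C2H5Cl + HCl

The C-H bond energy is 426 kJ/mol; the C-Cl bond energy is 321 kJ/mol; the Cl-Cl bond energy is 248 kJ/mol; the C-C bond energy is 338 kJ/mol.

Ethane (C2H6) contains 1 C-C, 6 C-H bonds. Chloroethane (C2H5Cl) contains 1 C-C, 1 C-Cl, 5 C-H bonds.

Let D be the H-Cl bond energy.
Σ(broken) = 1×338 + 6×426 + 1×248 = 3142
Σ(formed) = 1×338 + 1×321 + 5×426 + 1×D = 2789 + D
ΔH = Σ(broken) − Σ(formed) = (3142) − (2789 + D) = +353 − D
Setting this equal to −61 kJ gives D = 414 kJ/mol.

D(H-Cl) ≈ 414 kJ/mol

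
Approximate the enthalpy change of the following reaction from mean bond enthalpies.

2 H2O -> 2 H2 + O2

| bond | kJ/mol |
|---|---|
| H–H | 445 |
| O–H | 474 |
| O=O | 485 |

Bonds broken (reactants):
  O–H: 4 × 474 = 1896
  Σ(broken) = 1896 kJ
Bonds formed (products):
  H–H: 2 × 445 = 890
  O=O: 1 × 485 = 485
  Σ(formed) = 1375 kJ
ΔH = Σ(broken) − Σ(formed) = 1896 − 1375 = +521 kJ

ΔH ≈ +521 kJ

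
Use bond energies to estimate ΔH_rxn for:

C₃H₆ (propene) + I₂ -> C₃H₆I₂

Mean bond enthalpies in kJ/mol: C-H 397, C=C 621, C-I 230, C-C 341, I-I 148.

ΔH ≈ −32 kJ

Bonds broken (reactants):
  C-C: 1 × 341 = 341
  C-H: 6 × 397 = 2382
  C=C: 1 × 621 = 621
  I-I: 1 × 148 = 148
  Σ(broken) = 3492 kJ
Bonds formed (products):
  C-C: 2 × 341 = 682
  C-H: 6 × 397 = 2382
  C-I: 2 × 230 = 460
  Σ(formed) = 3524 kJ
ΔH = Σ(broken) − Σ(formed) = 3492 − 3524 = −32 kJ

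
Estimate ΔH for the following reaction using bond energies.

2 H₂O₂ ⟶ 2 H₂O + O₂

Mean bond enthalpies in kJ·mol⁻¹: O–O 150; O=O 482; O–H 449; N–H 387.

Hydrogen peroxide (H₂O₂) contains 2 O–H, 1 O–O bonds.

ΔH ≈ −182 kJ

Bonds broken (reactants):
  O–H: 4 × 449 = 1796
  O–O: 2 × 150 = 300
  Σ(broken) = 2096 kJ
Bonds formed (products):
  O–H: 4 × 449 = 1796
  O=O: 1 × 482 = 482
  Σ(formed) = 2278 kJ
ΔH = Σ(broken) − Σ(formed) = 2096 − 2278 = −182 kJ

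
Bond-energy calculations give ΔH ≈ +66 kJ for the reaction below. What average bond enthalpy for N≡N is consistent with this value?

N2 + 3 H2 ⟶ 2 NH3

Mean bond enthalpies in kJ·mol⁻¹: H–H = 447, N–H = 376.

D(N≡N) ≈ 981 kJ/mol

Let D be the N≡N bond energy.
Σ(broken) = 3×447 + 1×D = 1341 + D
Σ(formed) = 6×376 = 2256
ΔH = Σ(broken) − Σ(formed) = (1341 + D) − (2256) = −915 + D
Setting this equal to +66 kJ gives D = 981 kJ/mol.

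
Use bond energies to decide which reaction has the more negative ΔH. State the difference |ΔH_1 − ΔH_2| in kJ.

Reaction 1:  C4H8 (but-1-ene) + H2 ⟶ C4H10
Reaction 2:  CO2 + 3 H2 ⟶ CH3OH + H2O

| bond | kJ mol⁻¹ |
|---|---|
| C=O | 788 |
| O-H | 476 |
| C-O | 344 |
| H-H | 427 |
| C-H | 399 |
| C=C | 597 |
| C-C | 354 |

Reaction 1, by 16 kJ

Reaction 1:
  Bonds broken (reactants):
    C-C: 2 × 354 = 708
    C-H: 8 × 399 = 3192
    C=C: 1 × 597 = 597
    H-H: 1 × 427 = 427
    Σ(broken) = 4924 kJ
  Bonds formed (products):
    C-C: 3 × 354 = 1062
    C-H: 10 × 399 = 3990
    Σ(formed) = 5052 kJ
  ΔH_1 = 4924 − 5052 = −128 kJ
Reaction 2:
  Bonds broken (reactants):
    C=O: 2 × 788 = 1576
    H-H: 3 × 427 = 1281
    Σ(broken) = 2857 kJ
  Bonds formed (products):
    C-H: 3 × 399 = 1197
    C-O: 1 × 344 = 344
    O-H: 3 × 476 = 1428
    Σ(formed) = 2969 kJ
  ΔH_2 = 2857 − 2969 = −112 kJ
ΔH_1 − ΔH_2 = −16 kJ, so reaction 1 has the more negative ΔH; |ΔH_1 − ΔH_2| = 16 kJ.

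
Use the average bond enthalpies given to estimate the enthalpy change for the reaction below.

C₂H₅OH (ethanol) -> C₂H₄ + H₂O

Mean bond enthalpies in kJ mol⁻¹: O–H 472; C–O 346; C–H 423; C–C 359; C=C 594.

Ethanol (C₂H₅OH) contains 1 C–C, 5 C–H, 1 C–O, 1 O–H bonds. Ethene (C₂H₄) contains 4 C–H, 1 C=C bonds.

Bonds broken (reactants):
  C–C: 1 × 359 = 359
  C–H: 5 × 423 = 2115
  C–O: 1 × 346 = 346
  O–H: 1 × 472 = 472
  Σ(broken) = 3292 kJ
Bonds formed (products):
  C–H: 4 × 423 = 1692
  C=C: 1 × 594 = 594
  O–H: 2 × 472 = 944
  Σ(formed) = 3230 kJ
ΔH = Σ(broken) − Σ(formed) = 3292 − 3230 = +62 kJ

ΔH ≈ +62 kJ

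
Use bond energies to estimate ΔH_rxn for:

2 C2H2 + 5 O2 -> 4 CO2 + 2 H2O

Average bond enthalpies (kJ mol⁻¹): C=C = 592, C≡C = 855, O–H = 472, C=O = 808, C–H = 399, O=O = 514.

ΔH ≈ −2476 kJ

Bonds broken (reactants):
  C≡C: 2 × 855 = 1710
  C–H: 4 × 399 = 1596
  O=O: 5 × 514 = 2570
  Σ(broken) = 5876 kJ
Bonds formed (products):
  C=O: 8 × 808 = 6464
  O–H: 4 × 472 = 1888
  Σ(formed) = 8352 kJ
ΔH = Σ(broken) − Σ(formed) = 5876 − 8352 = −2476 kJ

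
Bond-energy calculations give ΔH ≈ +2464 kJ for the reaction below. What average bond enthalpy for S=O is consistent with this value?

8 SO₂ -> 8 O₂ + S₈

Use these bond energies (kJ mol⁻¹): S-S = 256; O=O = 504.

Let D be the S=O bond energy.
Σ(broken) = 16×D = 16D
Σ(formed) = 8×504 + 8×256 = 6080
ΔH = Σ(broken) − Σ(formed) = (16D) − (6080) = −6080 + 16D
Setting this equal to +2464 kJ gives 16D = 8544, so D = 534 kJ/mol.

D(S=O) ≈ 534 kJ/mol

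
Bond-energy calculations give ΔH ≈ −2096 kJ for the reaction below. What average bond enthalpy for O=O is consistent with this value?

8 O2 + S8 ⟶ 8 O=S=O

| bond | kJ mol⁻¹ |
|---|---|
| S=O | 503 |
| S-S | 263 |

D(O=O) ≈ 481 kJ/mol

Let D be the O=O bond energy.
Σ(broken) = 8×D + 8×263 = 2104 + 8D
Σ(formed) = 16×503 = 8048
ΔH = Σ(broken) − Σ(formed) = (2104 + 8D) − (8048) = −5944 + 8D
Setting this equal to −2096 kJ gives 8D = 3848, so D = 481 kJ/mol.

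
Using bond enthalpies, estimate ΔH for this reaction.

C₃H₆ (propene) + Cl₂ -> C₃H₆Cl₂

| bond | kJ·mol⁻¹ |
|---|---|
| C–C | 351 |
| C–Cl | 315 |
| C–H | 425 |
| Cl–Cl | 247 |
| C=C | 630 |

ΔH ≈ −104 kJ

Bonds broken (reactants):
  C–C: 1 × 351 = 351
  C–H: 6 × 425 = 2550
  C=C: 1 × 630 = 630
  Cl–Cl: 1 × 247 = 247
  Σ(broken) = 3778 kJ
Bonds formed (products):
  C–C: 2 × 351 = 702
  C–Cl: 2 × 315 = 630
  C–H: 6 × 425 = 2550
  Σ(formed) = 3882 kJ
ΔH = Σ(broken) − Σ(formed) = 3778 − 3882 = −104 kJ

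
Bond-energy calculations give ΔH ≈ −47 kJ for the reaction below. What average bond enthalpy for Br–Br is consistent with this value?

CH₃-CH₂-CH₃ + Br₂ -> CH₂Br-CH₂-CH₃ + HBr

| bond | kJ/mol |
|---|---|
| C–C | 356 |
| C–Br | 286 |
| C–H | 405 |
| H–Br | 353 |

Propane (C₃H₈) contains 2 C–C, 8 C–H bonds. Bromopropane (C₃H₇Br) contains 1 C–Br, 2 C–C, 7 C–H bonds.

D(Br–Br) ≈ 187 kJ/mol

Let D be the Br–Br bond energy.
Σ(broken) = 1×D + 2×356 + 8×405 = 3952 + D
Σ(formed) = 1×286 + 2×356 + 7×405 + 1×353 = 4186
ΔH = Σ(broken) − Σ(formed) = (3952 + D) − (4186) = −234 + D
Setting this equal to −47 kJ gives D = 187 kJ/mol.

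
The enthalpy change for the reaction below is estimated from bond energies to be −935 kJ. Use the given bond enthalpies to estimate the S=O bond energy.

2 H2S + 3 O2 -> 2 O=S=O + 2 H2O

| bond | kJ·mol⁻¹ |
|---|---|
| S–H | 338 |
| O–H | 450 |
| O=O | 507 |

D(S=O) ≈ 502 kJ/mol

Let D be the S=O bond energy.
Σ(broken) = 3×507 + 4×338 = 2873
Σ(formed) = 4×450 + 4×D = 1800 + 4D
ΔH = Σ(broken) − Σ(formed) = (2873) − (1800 + 4D) = +1073 − 4D
Setting this equal to −935 kJ gives 4D = 2008, so D = 502 kJ/mol.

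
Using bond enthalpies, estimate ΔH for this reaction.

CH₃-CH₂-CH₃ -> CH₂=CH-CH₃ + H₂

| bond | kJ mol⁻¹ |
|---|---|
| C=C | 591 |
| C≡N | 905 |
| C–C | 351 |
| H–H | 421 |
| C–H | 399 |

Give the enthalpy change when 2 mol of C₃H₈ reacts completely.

ΔH = +274 kJ

Bonds broken (reactants):
  C–C: 2 × 351 = 702
  C–H: 8 × 399 = 3192
  Σ(broken) = 3894 kJ
Bonds formed (products):
  C–C: 1 × 351 = 351
  C–H: 6 × 399 = 2394
  C=C: 1 × 591 = 591
  H–H: 1 × 421 = 421
  Σ(formed) = 3757 kJ
ΔH = Σ(broken) − Σ(formed) = 3894 − 3757 = +137 kJ
For 2× the reaction as written: 2 × (+137) = +274 kJ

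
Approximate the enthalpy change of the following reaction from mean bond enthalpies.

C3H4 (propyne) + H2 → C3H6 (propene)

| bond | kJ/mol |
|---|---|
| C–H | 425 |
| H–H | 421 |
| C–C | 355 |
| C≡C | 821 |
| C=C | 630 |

ΔH ≈ −238 kJ

Bonds broken (reactants):
  C≡C: 1 × 821 = 821
  C–C: 1 × 355 = 355
  C–H: 4 × 425 = 1700
  H–H: 1 × 421 = 421
  Σ(broken) = 3297 kJ
Bonds formed (products):
  C–C: 1 × 355 = 355
  C–H: 6 × 425 = 2550
  C=C: 1 × 630 = 630
  Σ(formed) = 3535 kJ
ΔH = Σ(broken) − Σ(formed) = 3297 − 3535 = −238 kJ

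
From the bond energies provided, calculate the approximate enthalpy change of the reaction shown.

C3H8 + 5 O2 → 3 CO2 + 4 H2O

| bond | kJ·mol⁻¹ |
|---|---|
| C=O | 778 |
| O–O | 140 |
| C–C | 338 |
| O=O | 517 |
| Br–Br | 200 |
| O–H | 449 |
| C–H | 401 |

Bonds broken (reactants):
  C–C: 2 × 338 = 676
  C–H: 8 × 401 = 3208
  O=O: 5 × 517 = 2585
  Σ(broken) = 6469 kJ
Bonds formed (products):
  C=O: 6 × 778 = 4668
  O–H: 8 × 449 = 3592
  Σ(formed) = 8260 kJ
ΔH = Σ(broken) − Σ(formed) = 6469 − 8260 = −1791 kJ

ΔH ≈ −1791 kJ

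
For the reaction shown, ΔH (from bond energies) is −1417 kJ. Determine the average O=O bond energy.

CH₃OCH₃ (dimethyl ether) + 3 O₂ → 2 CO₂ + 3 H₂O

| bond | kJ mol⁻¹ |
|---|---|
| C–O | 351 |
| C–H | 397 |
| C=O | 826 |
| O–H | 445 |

D(O=O) ≈ 491 kJ/mol

Let D be the O=O bond energy.
Σ(broken) = 6×397 + 2×351 + 3×D = 3084 + 3D
Σ(formed) = 4×826 + 6×445 = 5974
ΔH = Σ(broken) − Σ(formed) = (3084 + 3D) − (5974) = −2890 + 3D
Setting this equal to −1417 kJ gives 3D = 1473, so D = 491 kJ/mol.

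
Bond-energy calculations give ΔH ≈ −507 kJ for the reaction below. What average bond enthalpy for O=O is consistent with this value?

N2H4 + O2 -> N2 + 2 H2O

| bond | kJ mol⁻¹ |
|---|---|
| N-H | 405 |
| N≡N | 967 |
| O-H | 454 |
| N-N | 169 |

Let D be the O=O bond energy.
Σ(broken) = 4×405 + 1×169 + 1×D = 1789 + D
Σ(formed) = 1×967 + 4×454 = 2783
ΔH = Σ(broken) − Σ(formed) = (1789 + D) − (2783) = −994 + D
Setting this equal to −507 kJ gives D = 487 kJ/mol.

D(O=O) ≈ 487 kJ/mol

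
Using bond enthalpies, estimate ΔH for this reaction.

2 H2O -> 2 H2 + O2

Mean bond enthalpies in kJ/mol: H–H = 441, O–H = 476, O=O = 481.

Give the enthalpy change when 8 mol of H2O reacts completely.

ΔH = +2164 kJ

Bonds broken (reactants):
  O–H: 4 × 476 = 1904
  Σ(broken) = 1904 kJ
Bonds formed (products):
  H–H: 2 × 441 = 882
  O=O: 1 × 481 = 481
  Σ(formed) = 1363 kJ
ΔH = Σ(broken) − Σ(formed) = 1904 − 1363 = +541 kJ
For 4× the reaction as written: 4 × (+541) = +2164 kJ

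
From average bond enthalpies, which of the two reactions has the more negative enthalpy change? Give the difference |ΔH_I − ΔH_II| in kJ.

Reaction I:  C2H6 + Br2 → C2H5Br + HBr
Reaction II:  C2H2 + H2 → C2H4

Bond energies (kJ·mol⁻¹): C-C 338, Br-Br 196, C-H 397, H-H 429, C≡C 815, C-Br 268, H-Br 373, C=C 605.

Reaction II, by 107 kJ

Reaction I:
  Bonds broken (reactants):
    Br-Br: 1 × 196 = 196
    C-C: 1 × 338 = 338
    C-H: 6 × 397 = 2382
    Σ(broken) = 2916 kJ
  Bonds formed (products):
    C-Br: 1 × 268 = 268
    C-C: 1 × 338 = 338
    C-H: 5 × 397 = 1985
    H-Br: 1 × 373 = 373
    Σ(formed) = 2964 kJ
  ΔH_I = 2916 − 2964 = −48 kJ
Reaction II:
  Bonds broken (reactants):
    C≡C: 1 × 815 = 815
    C-H: 2 × 397 = 794
    H-H: 1 × 429 = 429
    Σ(broken) = 2038 kJ
  Bonds formed (products):
    C-H: 4 × 397 = 1588
    C=C: 1 × 605 = 605
    Σ(formed) = 2193 kJ
  ΔH_II = 2038 − 2193 = −155 kJ
ΔH_I − ΔH_II = +107 kJ, so reaction II has the more negative ΔH; |ΔH_I − ΔH_II| = 107 kJ.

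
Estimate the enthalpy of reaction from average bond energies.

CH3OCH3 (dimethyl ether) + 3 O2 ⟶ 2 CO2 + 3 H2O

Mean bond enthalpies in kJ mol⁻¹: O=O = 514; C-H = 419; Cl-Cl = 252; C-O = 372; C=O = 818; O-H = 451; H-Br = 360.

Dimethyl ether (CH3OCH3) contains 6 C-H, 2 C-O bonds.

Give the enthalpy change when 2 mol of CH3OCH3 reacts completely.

ΔH = −2356 kJ

Bonds broken (reactants):
  C-H: 6 × 419 = 2514
  C-O: 2 × 372 = 744
  O=O: 3 × 514 = 1542
  Σ(broken) = 4800 kJ
Bonds formed (products):
  C=O: 4 × 818 = 3272
  O-H: 6 × 451 = 2706
  Σ(formed) = 5978 kJ
ΔH = Σ(broken) − Σ(formed) = 4800 − 5978 = −1178 kJ
For 2× the reaction as written: 2 × (−1178) = −2356 kJ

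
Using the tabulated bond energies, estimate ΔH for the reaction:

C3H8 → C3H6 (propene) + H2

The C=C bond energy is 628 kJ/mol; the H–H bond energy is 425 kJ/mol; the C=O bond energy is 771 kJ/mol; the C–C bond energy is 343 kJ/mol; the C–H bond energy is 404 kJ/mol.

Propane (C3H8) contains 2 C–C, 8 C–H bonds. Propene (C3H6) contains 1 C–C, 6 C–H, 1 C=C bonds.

ΔH ≈ +98 kJ

Bonds broken (reactants):
  C–C: 2 × 343 = 686
  C–H: 8 × 404 = 3232
  Σ(broken) = 3918 kJ
Bonds formed (products):
  C–C: 1 × 343 = 343
  C–H: 6 × 404 = 2424
  C=C: 1 × 628 = 628
  H–H: 1 × 425 = 425
  Σ(formed) = 3820 kJ
ΔH = Σ(broken) − Σ(formed) = 3918 − 3820 = +98 kJ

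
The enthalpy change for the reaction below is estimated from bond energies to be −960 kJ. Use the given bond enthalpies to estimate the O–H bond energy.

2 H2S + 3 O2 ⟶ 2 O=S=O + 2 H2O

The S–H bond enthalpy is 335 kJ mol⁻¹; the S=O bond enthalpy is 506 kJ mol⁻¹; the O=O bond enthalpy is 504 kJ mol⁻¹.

Let D be the O–H bond energy.
Σ(broken) = 3×504 + 4×335 = 2852
Σ(formed) = 4×D + 4×506 = 2024 + 4D
ΔH = Σ(broken) − Σ(formed) = (2852) − (2024 + 4D) = +828 − 4D
Setting this equal to −960 kJ gives 4D = 1788, so D = 447 kJ/mol.

D(O–H) ≈ 447 kJ/mol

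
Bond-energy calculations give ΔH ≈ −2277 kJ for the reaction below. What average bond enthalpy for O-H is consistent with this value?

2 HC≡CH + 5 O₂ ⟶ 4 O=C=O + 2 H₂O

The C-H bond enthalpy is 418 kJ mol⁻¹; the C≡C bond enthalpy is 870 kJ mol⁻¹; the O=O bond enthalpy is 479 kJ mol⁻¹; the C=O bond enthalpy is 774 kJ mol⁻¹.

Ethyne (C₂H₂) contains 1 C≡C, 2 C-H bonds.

D(O-H) ≈ 473 kJ/mol

Let D be the O-H bond energy.
Σ(broken) = 2×870 + 4×418 + 5×479 = 5807
Σ(formed) = 8×774 + 4×D = 6192 + 4D
ΔH = Σ(broken) − Σ(formed) = (5807) − (6192 + 4D) = −385 − 4D
Setting this equal to −2277 kJ gives 4D = 1892, so D = 473 kJ/mol.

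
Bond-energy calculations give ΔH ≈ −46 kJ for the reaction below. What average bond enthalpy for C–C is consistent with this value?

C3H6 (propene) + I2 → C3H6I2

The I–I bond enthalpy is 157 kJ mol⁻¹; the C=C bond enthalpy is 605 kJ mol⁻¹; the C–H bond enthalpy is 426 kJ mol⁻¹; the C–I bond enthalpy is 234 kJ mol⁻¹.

D(C–C) ≈ 340 kJ/mol

Let D be the C–C bond energy.
Σ(broken) = 1×D + 6×426 + 1×605 + 1×157 = 3318 + D
Σ(formed) = 2×D + 6×426 + 2×234 = 3024 + 2D
ΔH = Σ(broken) − Σ(formed) = (3318 + D) − (3024 + 2D) = +294 − D
Setting this equal to −46 kJ gives D = 340 kJ/mol.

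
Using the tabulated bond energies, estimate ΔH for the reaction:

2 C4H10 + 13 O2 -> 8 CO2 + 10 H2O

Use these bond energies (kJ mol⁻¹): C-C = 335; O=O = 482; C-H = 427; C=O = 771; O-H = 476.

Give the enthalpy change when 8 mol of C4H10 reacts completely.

Bonds broken (reactants):
  C-C: 6 × 335 = 2010
  C-H: 20 × 427 = 8540
  O=O: 13 × 482 = 6266
  Σ(broken) = 16816 kJ
Bonds formed (products):
  C=O: 16 × 771 = 12336
  O-H: 20 × 476 = 9520
  Σ(formed) = 21856 kJ
ΔH = Σ(broken) − Σ(formed) = 16816 − 21856 = −5040 kJ
For 4× the reaction as written: 4 × (−5040) = −20160 kJ

ΔH = −20160 kJ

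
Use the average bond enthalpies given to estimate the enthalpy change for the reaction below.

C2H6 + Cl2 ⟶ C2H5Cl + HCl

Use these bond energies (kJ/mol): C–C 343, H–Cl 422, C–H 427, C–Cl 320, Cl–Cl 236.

Bonds broken (reactants):
  C–C: 1 × 343 = 343
  C–H: 6 × 427 = 2562
  Cl–Cl: 1 × 236 = 236
  Σ(broken) = 3141 kJ
Bonds formed (products):
  C–C: 1 × 343 = 343
  C–Cl: 1 × 320 = 320
  C–H: 5 × 427 = 2135
  H–Cl: 1 × 422 = 422
  Σ(formed) = 3220 kJ
ΔH = Σ(broken) − Σ(formed) = 3141 − 3220 = −79 kJ

ΔH ≈ −79 kJ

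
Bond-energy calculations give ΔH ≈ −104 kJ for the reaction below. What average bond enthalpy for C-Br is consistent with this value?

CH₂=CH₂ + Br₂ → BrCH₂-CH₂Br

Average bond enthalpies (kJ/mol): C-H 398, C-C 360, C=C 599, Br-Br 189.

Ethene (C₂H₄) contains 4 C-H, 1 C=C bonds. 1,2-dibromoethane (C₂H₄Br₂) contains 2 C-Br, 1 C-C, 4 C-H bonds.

D(C-Br) ≈ 266 kJ/mol

Let D be the C-Br bond energy.
Σ(broken) = 1×189 + 4×398 + 1×599 = 2380
Σ(formed) = 2×D + 1×360 + 4×398 = 1952 + 2D
ΔH = Σ(broken) − Σ(formed) = (2380) − (1952 + 2D) = +428 − 2D
Setting this equal to −104 kJ gives 2D = 532, so D = 266 kJ/mol.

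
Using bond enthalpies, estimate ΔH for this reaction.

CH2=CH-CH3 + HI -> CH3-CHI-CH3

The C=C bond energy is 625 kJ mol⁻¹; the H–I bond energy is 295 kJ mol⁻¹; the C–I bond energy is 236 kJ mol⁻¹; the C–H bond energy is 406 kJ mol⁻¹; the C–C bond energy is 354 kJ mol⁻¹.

ΔH ≈ −76 kJ

Bonds broken (reactants):
  C–C: 1 × 354 = 354
  C–H: 6 × 406 = 2436
  C=C: 1 × 625 = 625
  H–I: 1 × 295 = 295
  Σ(broken) = 3710 kJ
Bonds formed (products):
  C–C: 2 × 354 = 708
  C–H: 7 × 406 = 2842
  C–I: 1 × 236 = 236
  Σ(formed) = 3786 kJ
ΔH = Σ(broken) − Σ(formed) = 3710 − 3786 = −76 kJ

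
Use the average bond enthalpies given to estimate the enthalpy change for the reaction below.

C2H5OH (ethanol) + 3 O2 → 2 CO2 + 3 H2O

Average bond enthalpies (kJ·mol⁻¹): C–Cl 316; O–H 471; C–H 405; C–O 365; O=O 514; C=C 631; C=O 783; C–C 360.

Bonds broken (reactants):
  C–C: 1 × 360 = 360
  C–H: 5 × 405 = 2025
  C–O: 1 × 365 = 365
  O–H: 1 × 471 = 471
  O=O: 3 × 514 = 1542
  Σ(broken) = 4763 kJ
Bonds formed (products):
  C=O: 4 × 783 = 3132
  O–H: 6 × 471 = 2826
  Σ(formed) = 5958 kJ
ΔH = Σ(broken) − Σ(formed) = 4763 − 5958 = −1195 kJ

ΔH ≈ −1195 kJ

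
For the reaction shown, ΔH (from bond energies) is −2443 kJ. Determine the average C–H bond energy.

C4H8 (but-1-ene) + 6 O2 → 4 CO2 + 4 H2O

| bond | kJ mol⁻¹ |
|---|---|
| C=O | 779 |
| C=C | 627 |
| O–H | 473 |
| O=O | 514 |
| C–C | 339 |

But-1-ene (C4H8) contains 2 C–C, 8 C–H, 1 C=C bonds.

Let D be the C–H bond energy.
Σ(broken) = 2×339 + 8×D + 1×627 + 6×514 = 4389 + 8D
Σ(formed) = 8×779 + 8×473 = 10016
ΔH = Σ(broken) − Σ(formed) = (4389 + 8D) − (10016) = −5627 + 8D
Setting this equal to −2443 kJ gives 8D = 3184, so D = 398 kJ/mol.

D(C–H) ≈ 398 kJ/mol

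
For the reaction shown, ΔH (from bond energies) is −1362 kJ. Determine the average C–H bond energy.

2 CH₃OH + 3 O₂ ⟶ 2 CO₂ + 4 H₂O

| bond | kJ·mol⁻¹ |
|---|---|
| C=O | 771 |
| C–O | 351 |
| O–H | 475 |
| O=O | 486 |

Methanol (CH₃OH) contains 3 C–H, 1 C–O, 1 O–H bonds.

D(C–H) ≈ 402 kJ/mol

Let D be the C–H bond energy.
Σ(broken) = 6×D + 2×351 + 2×475 + 3×486 = 3110 + 6D
Σ(formed) = 4×771 + 8×475 = 6884
ΔH = Σ(broken) − Σ(formed) = (3110 + 6D) − (6884) = −3774 + 6D
Setting this equal to −1362 kJ gives 6D = 2412, so D = 402 kJ/mol.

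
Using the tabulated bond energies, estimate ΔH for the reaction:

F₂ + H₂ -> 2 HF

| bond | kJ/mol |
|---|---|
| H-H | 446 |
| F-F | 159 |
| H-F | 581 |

Bonds broken (reactants):
  F-F: 1 × 159 = 159
  H-H: 1 × 446 = 446
  Σ(broken) = 605 kJ
Bonds formed (products):
  H-F: 2 × 581 = 1162
  Σ(formed) = 1162 kJ
ΔH = Σ(broken) − Σ(formed) = 605 − 1162 = −557 kJ

ΔH ≈ −557 kJ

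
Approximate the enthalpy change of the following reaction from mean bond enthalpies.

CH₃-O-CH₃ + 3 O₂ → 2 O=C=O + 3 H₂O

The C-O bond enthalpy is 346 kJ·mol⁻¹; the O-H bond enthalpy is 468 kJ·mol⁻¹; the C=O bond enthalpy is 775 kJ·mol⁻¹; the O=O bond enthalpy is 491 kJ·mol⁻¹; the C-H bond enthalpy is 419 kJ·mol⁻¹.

ΔH ≈ −1229 kJ

Bonds broken (reactants):
  C-H: 6 × 419 = 2514
  C-O: 2 × 346 = 692
  O=O: 3 × 491 = 1473
  Σ(broken) = 4679 kJ
Bonds formed (products):
  C=O: 4 × 775 = 3100
  O-H: 6 × 468 = 2808
  Σ(formed) = 5908 kJ
ΔH = Σ(broken) − Σ(formed) = 4679 − 5908 = −1229 kJ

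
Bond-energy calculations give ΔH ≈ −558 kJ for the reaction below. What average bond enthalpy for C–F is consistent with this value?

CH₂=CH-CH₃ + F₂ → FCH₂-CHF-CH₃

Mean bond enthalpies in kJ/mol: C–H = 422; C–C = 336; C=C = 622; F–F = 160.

D(C–F) ≈ 502 kJ/mol

Let D be the C–F bond energy.
Σ(broken) = 1×336 + 6×422 + 1×622 + 1×160 = 3650
Σ(formed) = 2×336 + 2×D + 6×422 = 3204 + 2D
ΔH = Σ(broken) − Σ(formed) = (3650) − (3204 + 2D) = +446 − 2D
Setting this equal to −558 kJ gives 2D = 1004, so D = 502 kJ/mol.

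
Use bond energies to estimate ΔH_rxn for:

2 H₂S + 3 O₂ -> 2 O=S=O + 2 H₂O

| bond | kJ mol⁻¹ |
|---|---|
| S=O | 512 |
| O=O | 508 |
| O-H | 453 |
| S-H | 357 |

Bonds broken (reactants):
  O=O: 3 × 508 = 1524
  S-H: 4 × 357 = 1428
  Σ(broken) = 2952 kJ
Bonds formed (products):
  O-H: 4 × 453 = 1812
  S=O: 4 × 512 = 2048
  Σ(formed) = 3860 kJ
ΔH = Σ(broken) − Σ(formed) = 2952 − 3860 = −908 kJ

ΔH ≈ −908 kJ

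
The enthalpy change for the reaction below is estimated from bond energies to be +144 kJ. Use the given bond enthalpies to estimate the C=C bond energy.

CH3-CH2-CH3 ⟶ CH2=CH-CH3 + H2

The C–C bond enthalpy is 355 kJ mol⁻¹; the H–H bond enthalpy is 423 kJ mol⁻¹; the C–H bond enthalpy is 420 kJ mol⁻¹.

D(C=C) ≈ 628 kJ/mol

Let D be the C=C bond energy.
Σ(broken) = 2×355 + 8×420 = 4070
Σ(formed) = 1×355 + 6×420 + 1×D + 1×423 = 3298 + D
ΔH = Σ(broken) − Σ(formed) = (4070) − (3298 + D) = +772 − D
Setting this equal to +144 kJ gives D = 628 kJ/mol.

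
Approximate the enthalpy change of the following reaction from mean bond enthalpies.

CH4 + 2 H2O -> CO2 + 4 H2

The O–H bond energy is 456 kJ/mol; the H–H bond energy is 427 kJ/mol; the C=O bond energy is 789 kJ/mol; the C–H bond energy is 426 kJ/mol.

Bonds broken (reactants):
  C–H: 4 × 426 = 1704
  O–H: 4 × 456 = 1824
  Σ(broken) = 3528 kJ
Bonds formed (products):
  C=O: 2 × 789 = 1578
  H–H: 4 × 427 = 1708
  Σ(formed) = 3286 kJ
ΔH = Σ(broken) − Σ(formed) = 3528 − 3286 = +242 kJ

ΔH ≈ +242 kJ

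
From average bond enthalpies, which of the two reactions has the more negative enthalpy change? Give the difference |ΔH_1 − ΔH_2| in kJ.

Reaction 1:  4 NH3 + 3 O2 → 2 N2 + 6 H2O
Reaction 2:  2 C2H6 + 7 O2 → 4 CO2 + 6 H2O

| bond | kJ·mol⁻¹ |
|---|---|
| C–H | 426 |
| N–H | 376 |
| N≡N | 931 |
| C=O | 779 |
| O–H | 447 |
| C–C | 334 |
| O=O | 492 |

Reaction 2, by 1134 kJ

Reaction 1:
  Bonds broken (reactants):
    N–H: 12 × 376 = 4512
    O=O: 3 × 492 = 1476
    Σ(broken) = 5988 kJ
  Bonds formed (products):
    N≡N: 2 × 931 = 1862
    O–H: 12 × 447 = 5364
    Σ(formed) = 7226 kJ
  ΔH_1 = 5988 − 7226 = −1238 kJ
Reaction 2:
  Bonds broken (reactants):
    C–C: 2 × 334 = 668
    C–H: 12 × 426 = 5112
    O=O: 7 × 492 = 3444
    Σ(broken) = 9224 kJ
  Bonds formed (products):
    C=O: 8 × 779 = 6232
    O–H: 12 × 447 = 5364
    Σ(formed) = 11596 kJ
  ΔH_2 = 9224 − 11596 = −2372 kJ
ΔH_1 − ΔH_2 = +1134 kJ, so reaction 2 has the more negative ΔH; |ΔH_1 − ΔH_2| = 1134 kJ.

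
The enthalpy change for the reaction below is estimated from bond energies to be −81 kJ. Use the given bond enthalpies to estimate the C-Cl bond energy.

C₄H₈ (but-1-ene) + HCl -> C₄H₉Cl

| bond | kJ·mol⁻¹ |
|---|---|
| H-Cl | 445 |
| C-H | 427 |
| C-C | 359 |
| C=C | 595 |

Let D be the C-Cl bond energy.
Σ(broken) = 2×359 + 8×427 + 1×595 + 1×445 = 5174
Σ(formed) = 3×359 + 1×D + 9×427 = 4920 + D
ΔH = Σ(broken) − Σ(formed) = (5174) − (4920 + D) = +254 − D
Setting this equal to −81 kJ gives D = 335 kJ/mol.

D(C-Cl) ≈ 335 kJ/mol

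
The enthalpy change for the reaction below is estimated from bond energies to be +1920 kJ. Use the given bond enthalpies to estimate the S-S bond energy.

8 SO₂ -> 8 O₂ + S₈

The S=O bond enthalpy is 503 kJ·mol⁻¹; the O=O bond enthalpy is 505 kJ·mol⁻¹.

Let D be the S-S bond energy.
Σ(broken) = 16×503 = 8048
Σ(formed) = 8×505 + 8×D = 4040 + 8D
ΔH = Σ(broken) − Σ(formed) = (8048) − (4040 + 8D) = +4008 − 8D
Setting this equal to +1920 kJ gives 8D = 2088, so D = 261 kJ/mol.

D(S-S) ≈ 261 kJ/mol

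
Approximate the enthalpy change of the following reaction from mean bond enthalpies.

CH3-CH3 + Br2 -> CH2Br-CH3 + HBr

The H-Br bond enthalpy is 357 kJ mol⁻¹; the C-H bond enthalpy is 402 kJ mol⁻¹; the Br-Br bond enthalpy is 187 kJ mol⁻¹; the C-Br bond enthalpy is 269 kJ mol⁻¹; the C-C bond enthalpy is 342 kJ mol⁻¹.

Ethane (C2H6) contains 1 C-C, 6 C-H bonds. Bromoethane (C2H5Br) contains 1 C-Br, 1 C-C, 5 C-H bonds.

ΔH ≈ −37 kJ

Bonds broken (reactants):
  Br-Br: 1 × 187 = 187
  C-C: 1 × 342 = 342
  C-H: 6 × 402 = 2412
  Σ(broken) = 2941 kJ
Bonds formed (products):
  C-Br: 1 × 269 = 269
  C-C: 1 × 342 = 342
  C-H: 5 × 402 = 2010
  H-Br: 1 × 357 = 357
  Σ(formed) = 2978 kJ
ΔH = Σ(broken) − Σ(formed) = 2941 − 2978 = −37 kJ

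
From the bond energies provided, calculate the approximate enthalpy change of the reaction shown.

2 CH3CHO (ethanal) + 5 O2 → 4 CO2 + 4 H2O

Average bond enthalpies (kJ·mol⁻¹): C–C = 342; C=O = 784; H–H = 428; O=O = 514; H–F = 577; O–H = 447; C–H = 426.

Bonds broken (reactants):
  C–C: 2 × 342 = 684
  C–H: 8 × 426 = 3408
  C=O: 2 × 784 = 1568
  O=O: 5 × 514 = 2570
  Σ(broken) = 8230 kJ
Bonds formed (products):
  C=O: 8 × 784 = 6272
  O–H: 8 × 447 = 3576
  Σ(formed) = 9848 kJ
ΔH = Σ(broken) − Σ(formed) = 8230 − 9848 = −1618 kJ

ΔH ≈ −1618 kJ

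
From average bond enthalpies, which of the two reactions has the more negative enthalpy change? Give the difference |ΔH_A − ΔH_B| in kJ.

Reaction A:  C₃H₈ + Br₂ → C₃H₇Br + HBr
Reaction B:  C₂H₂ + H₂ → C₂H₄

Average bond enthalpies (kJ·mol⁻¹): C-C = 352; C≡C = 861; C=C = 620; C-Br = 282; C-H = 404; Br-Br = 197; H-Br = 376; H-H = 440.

Reaction A:
  Bonds broken (reactants):
    Br-Br: 1 × 197 = 197
    C-C: 2 × 352 = 704
    C-H: 8 × 404 = 3232
    Σ(broken) = 4133 kJ
  Bonds formed (products):
    C-Br: 1 × 282 = 282
    C-C: 2 × 352 = 704
    C-H: 7 × 404 = 2828
    H-Br: 1 × 376 = 376
    Σ(formed) = 4190 kJ
  ΔH_A = 4133 − 4190 = −57 kJ
Reaction B:
  Bonds broken (reactants):
    C≡C: 1 × 861 = 861
    C-H: 2 × 404 = 808
    H-H: 1 × 440 = 440
    Σ(broken) = 2109 kJ
  Bonds formed (products):
    C-H: 4 × 404 = 1616
    C=C: 1 × 620 = 620
    Σ(formed) = 2236 kJ
  ΔH_B = 2109 − 2236 = −127 kJ
ΔH_A − ΔH_B = +70 kJ, so reaction B has the more negative ΔH; |ΔH_A − ΔH_B| = 70 kJ.

Reaction B, by 70 kJ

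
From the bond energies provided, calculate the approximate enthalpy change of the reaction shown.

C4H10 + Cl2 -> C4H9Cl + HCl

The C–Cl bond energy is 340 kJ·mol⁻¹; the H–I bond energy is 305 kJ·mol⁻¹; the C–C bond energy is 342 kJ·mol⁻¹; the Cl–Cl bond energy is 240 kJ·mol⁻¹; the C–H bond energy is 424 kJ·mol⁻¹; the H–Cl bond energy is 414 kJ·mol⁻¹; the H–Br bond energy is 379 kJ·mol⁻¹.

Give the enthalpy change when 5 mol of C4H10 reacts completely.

Bonds broken (reactants):
  C–C: 3 × 342 = 1026
  C–H: 10 × 424 = 4240
  Cl–Cl: 1 × 240 = 240
  Σ(broken) = 5506 kJ
Bonds formed (products):
  C–C: 3 × 342 = 1026
  C–Cl: 1 × 340 = 340
  C–H: 9 × 424 = 3816
  H–Cl: 1 × 414 = 414
  Σ(formed) = 5596 kJ
ΔH = Σ(broken) − Σ(formed) = 5506 − 5596 = −90 kJ
For 5× the reaction as written: 5 × (−90) = −450 kJ

ΔH = −450 kJ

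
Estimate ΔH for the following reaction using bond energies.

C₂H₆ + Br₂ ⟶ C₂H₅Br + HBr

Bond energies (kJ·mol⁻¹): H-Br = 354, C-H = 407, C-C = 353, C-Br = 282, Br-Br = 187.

Bonds broken (reactants):
  Br-Br: 1 × 187 = 187
  C-C: 1 × 353 = 353
  C-H: 6 × 407 = 2442
  Σ(broken) = 2982 kJ
Bonds formed (products):
  C-Br: 1 × 282 = 282
  C-C: 1 × 353 = 353
  C-H: 5 × 407 = 2035
  H-Br: 1 × 354 = 354
  Σ(formed) = 3024 kJ
ΔH = Σ(broken) − Σ(formed) = 2982 − 3024 = −42 kJ

ΔH ≈ −42 kJ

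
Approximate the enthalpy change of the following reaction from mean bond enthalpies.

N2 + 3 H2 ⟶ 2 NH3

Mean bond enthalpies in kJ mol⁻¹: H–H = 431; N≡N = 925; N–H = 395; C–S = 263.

Bonds broken (reactants):
  H–H: 3 × 431 = 1293
  N≡N: 1 × 925 = 925
  Σ(broken) = 2218 kJ
Bonds formed (products):
  N–H: 6 × 395 = 2370
  Σ(formed) = 2370 kJ
ΔH = Σ(broken) − Σ(formed) = 2218 − 2370 = −152 kJ

ΔH ≈ −152 kJ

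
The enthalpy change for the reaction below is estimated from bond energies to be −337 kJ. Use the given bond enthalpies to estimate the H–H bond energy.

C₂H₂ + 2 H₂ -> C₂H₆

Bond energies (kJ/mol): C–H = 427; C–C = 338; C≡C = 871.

D(H–H) ≈ 419 kJ/mol

Let D be the H–H bond energy.
Σ(broken) = 1×871 + 2×427 + 2×D = 1725 + 2D
Σ(formed) = 1×338 + 6×427 = 2900
ΔH = Σ(broken) − Σ(formed) = (1725 + 2D) − (2900) = −1175 + 2D
Setting this equal to −337 kJ gives 2D = 838, so D = 419 kJ/mol.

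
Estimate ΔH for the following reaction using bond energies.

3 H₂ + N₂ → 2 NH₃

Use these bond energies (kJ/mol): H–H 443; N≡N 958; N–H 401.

Bonds broken (reactants):
  H–H: 3 × 443 = 1329
  N≡N: 1 × 958 = 958
  Σ(broken) = 2287 kJ
Bonds formed (products):
  N–H: 6 × 401 = 2406
  Σ(formed) = 2406 kJ
ΔH = Σ(broken) − Σ(formed) = 2287 − 2406 = −119 kJ

ΔH ≈ −119 kJ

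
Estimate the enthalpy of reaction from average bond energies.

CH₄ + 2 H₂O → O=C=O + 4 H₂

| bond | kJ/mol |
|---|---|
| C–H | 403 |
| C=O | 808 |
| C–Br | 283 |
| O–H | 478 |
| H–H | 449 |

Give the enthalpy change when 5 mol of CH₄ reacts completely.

ΔH = +560 kJ

Bonds broken (reactants):
  C–H: 4 × 403 = 1612
  O–H: 4 × 478 = 1912
  Σ(broken) = 3524 kJ
Bonds formed (products):
  C=O: 2 × 808 = 1616
  H–H: 4 × 449 = 1796
  Σ(formed) = 3412 kJ
ΔH = Σ(broken) − Σ(formed) = 3524 − 3412 = +112 kJ
For 5× the reaction as written: 5 × (+112) = +560 kJ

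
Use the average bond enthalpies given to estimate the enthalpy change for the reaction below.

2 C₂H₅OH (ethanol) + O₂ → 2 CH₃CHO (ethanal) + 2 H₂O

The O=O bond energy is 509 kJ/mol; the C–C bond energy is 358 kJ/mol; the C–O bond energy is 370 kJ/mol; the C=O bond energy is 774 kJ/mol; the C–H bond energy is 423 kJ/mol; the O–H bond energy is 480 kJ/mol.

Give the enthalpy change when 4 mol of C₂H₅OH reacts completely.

ΔH = −826 kJ

Bonds broken (reactants):
  C–C: 2 × 358 = 716
  C–H: 10 × 423 = 4230
  C–O: 2 × 370 = 740
  O–H: 2 × 480 = 960
  O=O: 1 × 509 = 509
  Σ(broken) = 7155 kJ
Bonds formed (products):
  C–C: 2 × 358 = 716
  C–H: 8 × 423 = 3384
  C=O: 2 × 774 = 1548
  O–H: 4 × 480 = 1920
  Σ(formed) = 7568 kJ
ΔH = Σ(broken) − Σ(formed) = 7155 − 7568 = −413 kJ
For 2× the reaction as written: 2 × (−413) = −826 kJ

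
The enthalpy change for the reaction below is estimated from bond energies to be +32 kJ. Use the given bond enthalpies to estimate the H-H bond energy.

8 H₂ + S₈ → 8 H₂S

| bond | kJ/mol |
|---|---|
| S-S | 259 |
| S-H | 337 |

Let D be the H-H bond energy.
Σ(broken) = 8×D + 8×259 = 2072 + 8D
Σ(formed) = 16×337 = 5392
ΔH = Σ(broken) − Σ(formed) = (2072 + 8D) − (5392) = −3320 + 8D
Setting this equal to +32 kJ gives 8D = 3352, so D = 419 kJ/mol.

D(H-H) ≈ 419 kJ/mol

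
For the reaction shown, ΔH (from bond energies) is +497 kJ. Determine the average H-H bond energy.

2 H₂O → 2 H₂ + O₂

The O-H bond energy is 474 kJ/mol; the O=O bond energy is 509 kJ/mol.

Let D be the H-H bond energy.
Σ(broken) = 4×474 = 1896
Σ(formed) = 2×D + 1×509 = 509 + 2D
ΔH = Σ(broken) − Σ(formed) = (1896) − (509 + 2D) = +1387 − 2D
Setting this equal to +497 kJ gives 2D = 890, so D = 445 kJ/mol.

D(H-H) ≈ 445 kJ/mol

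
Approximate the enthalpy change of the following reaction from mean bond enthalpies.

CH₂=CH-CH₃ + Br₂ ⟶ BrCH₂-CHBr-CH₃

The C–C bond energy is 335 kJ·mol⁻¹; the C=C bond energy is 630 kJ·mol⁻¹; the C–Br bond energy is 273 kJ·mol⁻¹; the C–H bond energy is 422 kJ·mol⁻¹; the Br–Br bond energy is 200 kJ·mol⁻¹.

Bonds broken (reactants):
  Br–Br: 1 × 200 = 200
  C–C: 1 × 335 = 335
  C–H: 6 × 422 = 2532
  C=C: 1 × 630 = 630
  Σ(broken) = 3697 kJ
Bonds formed (products):
  C–Br: 2 × 273 = 546
  C–C: 2 × 335 = 670
  C–H: 6 × 422 = 2532
  Σ(formed) = 3748 kJ
ΔH = Σ(broken) − Σ(formed) = 3697 − 3748 = −51 kJ

ΔH ≈ −51 kJ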